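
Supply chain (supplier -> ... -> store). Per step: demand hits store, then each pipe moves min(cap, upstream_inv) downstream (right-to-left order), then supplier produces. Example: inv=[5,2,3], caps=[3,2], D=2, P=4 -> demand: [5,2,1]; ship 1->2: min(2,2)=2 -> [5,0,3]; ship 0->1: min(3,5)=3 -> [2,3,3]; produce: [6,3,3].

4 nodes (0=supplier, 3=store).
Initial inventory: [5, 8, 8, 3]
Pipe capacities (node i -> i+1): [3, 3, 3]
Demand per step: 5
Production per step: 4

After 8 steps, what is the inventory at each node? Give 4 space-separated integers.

Step 1: demand=5,sold=3 ship[2->3]=3 ship[1->2]=3 ship[0->1]=3 prod=4 -> inv=[6 8 8 3]
Step 2: demand=5,sold=3 ship[2->3]=3 ship[1->2]=3 ship[0->1]=3 prod=4 -> inv=[7 8 8 3]
Step 3: demand=5,sold=3 ship[2->3]=3 ship[1->2]=3 ship[0->1]=3 prod=4 -> inv=[8 8 8 3]
Step 4: demand=5,sold=3 ship[2->3]=3 ship[1->2]=3 ship[0->1]=3 prod=4 -> inv=[9 8 8 3]
Step 5: demand=5,sold=3 ship[2->3]=3 ship[1->2]=3 ship[0->1]=3 prod=4 -> inv=[10 8 8 3]
Step 6: demand=5,sold=3 ship[2->3]=3 ship[1->2]=3 ship[0->1]=3 prod=4 -> inv=[11 8 8 3]
Step 7: demand=5,sold=3 ship[2->3]=3 ship[1->2]=3 ship[0->1]=3 prod=4 -> inv=[12 8 8 3]
Step 8: demand=5,sold=3 ship[2->3]=3 ship[1->2]=3 ship[0->1]=3 prod=4 -> inv=[13 8 8 3]

13 8 8 3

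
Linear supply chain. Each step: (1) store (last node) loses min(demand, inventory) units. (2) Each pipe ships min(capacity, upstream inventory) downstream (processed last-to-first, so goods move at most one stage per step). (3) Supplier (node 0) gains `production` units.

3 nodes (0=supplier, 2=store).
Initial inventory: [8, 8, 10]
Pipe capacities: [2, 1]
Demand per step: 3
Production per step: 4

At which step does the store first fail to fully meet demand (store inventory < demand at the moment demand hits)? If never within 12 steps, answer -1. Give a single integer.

Step 1: demand=3,sold=3 ship[1->2]=1 ship[0->1]=2 prod=4 -> [10 9 8]
Step 2: demand=3,sold=3 ship[1->2]=1 ship[0->1]=2 prod=4 -> [12 10 6]
Step 3: demand=3,sold=3 ship[1->2]=1 ship[0->1]=2 prod=4 -> [14 11 4]
Step 4: demand=3,sold=3 ship[1->2]=1 ship[0->1]=2 prod=4 -> [16 12 2]
Step 5: demand=3,sold=2 ship[1->2]=1 ship[0->1]=2 prod=4 -> [18 13 1]
Step 6: demand=3,sold=1 ship[1->2]=1 ship[0->1]=2 prod=4 -> [20 14 1]
Step 7: demand=3,sold=1 ship[1->2]=1 ship[0->1]=2 prod=4 -> [22 15 1]
Step 8: demand=3,sold=1 ship[1->2]=1 ship[0->1]=2 prod=4 -> [24 16 1]
Step 9: demand=3,sold=1 ship[1->2]=1 ship[0->1]=2 prod=4 -> [26 17 1]
Step 10: demand=3,sold=1 ship[1->2]=1 ship[0->1]=2 prod=4 -> [28 18 1]
Step 11: demand=3,sold=1 ship[1->2]=1 ship[0->1]=2 prod=4 -> [30 19 1]
Step 12: demand=3,sold=1 ship[1->2]=1 ship[0->1]=2 prod=4 -> [32 20 1]
First stockout at step 5

5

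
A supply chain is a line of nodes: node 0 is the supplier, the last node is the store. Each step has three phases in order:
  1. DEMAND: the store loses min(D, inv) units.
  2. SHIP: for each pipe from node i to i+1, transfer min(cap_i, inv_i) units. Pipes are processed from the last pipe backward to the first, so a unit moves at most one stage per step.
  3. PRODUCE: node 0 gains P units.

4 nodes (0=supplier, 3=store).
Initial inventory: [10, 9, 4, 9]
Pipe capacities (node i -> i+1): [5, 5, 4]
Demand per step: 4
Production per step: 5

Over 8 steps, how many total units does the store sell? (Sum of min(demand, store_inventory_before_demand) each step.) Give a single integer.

Step 1: sold=4 (running total=4) -> [10 9 5 9]
Step 2: sold=4 (running total=8) -> [10 9 6 9]
Step 3: sold=4 (running total=12) -> [10 9 7 9]
Step 4: sold=4 (running total=16) -> [10 9 8 9]
Step 5: sold=4 (running total=20) -> [10 9 9 9]
Step 6: sold=4 (running total=24) -> [10 9 10 9]
Step 7: sold=4 (running total=28) -> [10 9 11 9]
Step 8: sold=4 (running total=32) -> [10 9 12 9]

Answer: 32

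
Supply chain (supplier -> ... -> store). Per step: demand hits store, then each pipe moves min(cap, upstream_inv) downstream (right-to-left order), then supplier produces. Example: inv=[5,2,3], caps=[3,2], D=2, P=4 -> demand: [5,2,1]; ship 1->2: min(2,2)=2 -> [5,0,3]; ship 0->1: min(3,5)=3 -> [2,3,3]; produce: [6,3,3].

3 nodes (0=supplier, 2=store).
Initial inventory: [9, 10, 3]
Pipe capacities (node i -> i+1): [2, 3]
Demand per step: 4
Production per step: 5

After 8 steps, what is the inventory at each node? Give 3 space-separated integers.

Step 1: demand=4,sold=3 ship[1->2]=3 ship[0->1]=2 prod=5 -> inv=[12 9 3]
Step 2: demand=4,sold=3 ship[1->2]=3 ship[0->1]=2 prod=5 -> inv=[15 8 3]
Step 3: demand=4,sold=3 ship[1->2]=3 ship[0->1]=2 prod=5 -> inv=[18 7 3]
Step 4: demand=4,sold=3 ship[1->2]=3 ship[0->1]=2 prod=5 -> inv=[21 6 3]
Step 5: demand=4,sold=3 ship[1->2]=3 ship[0->1]=2 prod=5 -> inv=[24 5 3]
Step 6: demand=4,sold=3 ship[1->2]=3 ship[0->1]=2 prod=5 -> inv=[27 4 3]
Step 7: demand=4,sold=3 ship[1->2]=3 ship[0->1]=2 prod=5 -> inv=[30 3 3]
Step 8: demand=4,sold=3 ship[1->2]=3 ship[0->1]=2 prod=5 -> inv=[33 2 3]

33 2 3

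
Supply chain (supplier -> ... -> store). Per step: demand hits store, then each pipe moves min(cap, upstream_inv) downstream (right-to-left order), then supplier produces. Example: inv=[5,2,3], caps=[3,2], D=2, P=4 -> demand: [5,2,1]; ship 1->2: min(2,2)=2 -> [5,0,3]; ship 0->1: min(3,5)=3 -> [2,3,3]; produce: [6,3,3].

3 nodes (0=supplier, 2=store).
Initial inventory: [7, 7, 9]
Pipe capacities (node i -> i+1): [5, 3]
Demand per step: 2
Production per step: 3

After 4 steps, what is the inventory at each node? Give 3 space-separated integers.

Step 1: demand=2,sold=2 ship[1->2]=3 ship[0->1]=5 prod=3 -> inv=[5 9 10]
Step 2: demand=2,sold=2 ship[1->2]=3 ship[0->1]=5 prod=3 -> inv=[3 11 11]
Step 3: demand=2,sold=2 ship[1->2]=3 ship[0->1]=3 prod=3 -> inv=[3 11 12]
Step 4: demand=2,sold=2 ship[1->2]=3 ship[0->1]=3 prod=3 -> inv=[3 11 13]

3 11 13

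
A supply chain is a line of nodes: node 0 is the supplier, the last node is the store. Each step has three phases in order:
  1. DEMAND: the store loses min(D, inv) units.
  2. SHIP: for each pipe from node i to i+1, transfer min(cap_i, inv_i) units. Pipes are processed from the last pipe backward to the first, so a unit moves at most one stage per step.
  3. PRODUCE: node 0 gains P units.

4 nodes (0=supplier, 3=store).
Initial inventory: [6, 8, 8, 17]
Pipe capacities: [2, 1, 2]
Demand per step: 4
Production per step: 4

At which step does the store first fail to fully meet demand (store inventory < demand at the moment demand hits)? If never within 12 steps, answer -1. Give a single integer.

Step 1: demand=4,sold=4 ship[2->3]=2 ship[1->2]=1 ship[0->1]=2 prod=4 -> [8 9 7 15]
Step 2: demand=4,sold=4 ship[2->3]=2 ship[1->2]=1 ship[0->1]=2 prod=4 -> [10 10 6 13]
Step 3: demand=4,sold=4 ship[2->3]=2 ship[1->2]=1 ship[0->1]=2 prod=4 -> [12 11 5 11]
Step 4: demand=4,sold=4 ship[2->3]=2 ship[1->2]=1 ship[0->1]=2 prod=4 -> [14 12 4 9]
Step 5: demand=4,sold=4 ship[2->3]=2 ship[1->2]=1 ship[0->1]=2 prod=4 -> [16 13 3 7]
Step 6: demand=4,sold=4 ship[2->3]=2 ship[1->2]=1 ship[0->1]=2 prod=4 -> [18 14 2 5]
Step 7: demand=4,sold=4 ship[2->3]=2 ship[1->2]=1 ship[0->1]=2 prod=4 -> [20 15 1 3]
Step 8: demand=4,sold=3 ship[2->3]=1 ship[1->2]=1 ship[0->1]=2 prod=4 -> [22 16 1 1]
Step 9: demand=4,sold=1 ship[2->3]=1 ship[1->2]=1 ship[0->1]=2 prod=4 -> [24 17 1 1]
Step 10: demand=4,sold=1 ship[2->3]=1 ship[1->2]=1 ship[0->1]=2 prod=4 -> [26 18 1 1]
Step 11: demand=4,sold=1 ship[2->3]=1 ship[1->2]=1 ship[0->1]=2 prod=4 -> [28 19 1 1]
Step 12: demand=4,sold=1 ship[2->3]=1 ship[1->2]=1 ship[0->1]=2 prod=4 -> [30 20 1 1]
First stockout at step 8

8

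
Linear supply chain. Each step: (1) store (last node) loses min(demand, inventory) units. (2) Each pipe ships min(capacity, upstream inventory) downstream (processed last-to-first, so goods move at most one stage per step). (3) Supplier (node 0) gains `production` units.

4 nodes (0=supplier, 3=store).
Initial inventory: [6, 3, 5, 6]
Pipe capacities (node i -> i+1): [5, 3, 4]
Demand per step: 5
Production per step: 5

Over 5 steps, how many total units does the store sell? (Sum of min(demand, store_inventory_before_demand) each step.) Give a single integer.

Answer: 20

Derivation:
Step 1: sold=5 (running total=5) -> [6 5 4 5]
Step 2: sold=5 (running total=10) -> [6 7 3 4]
Step 3: sold=4 (running total=14) -> [6 9 3 3]
Step 4: sold=3 (running total=17) -> [6 11 3 3]
Step 5: sold=3 (running total=20) -> [6 13 3 3]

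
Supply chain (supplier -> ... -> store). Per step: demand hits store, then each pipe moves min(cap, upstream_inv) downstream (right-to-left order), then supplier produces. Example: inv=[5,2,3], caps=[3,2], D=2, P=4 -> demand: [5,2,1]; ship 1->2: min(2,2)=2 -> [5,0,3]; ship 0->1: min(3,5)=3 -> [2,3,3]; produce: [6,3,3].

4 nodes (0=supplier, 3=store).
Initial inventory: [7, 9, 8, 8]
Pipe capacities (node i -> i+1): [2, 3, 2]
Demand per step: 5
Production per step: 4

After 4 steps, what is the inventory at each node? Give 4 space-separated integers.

Step 1: demand=5,sold=5 ship[2->3]=2 ship[1->2]=3 ship[0->1]=2 prod=4 -> inv=[9 8 9 5]
Step 2: demand=5,sold=5 ship[2->3]=2 ship[1->2]=3 ship[0->1]=2 prod=4 -> inv=[11 7 10 2]
Step 3: demand=5,sold=2 ship[2->3]=2 ship[1->2]=3 ship[0->1]=2 prod=4 -> inv=[13 6 11 2]
Step 4: demand=5,sold=2 ship[2->3]=2 ship[1->2]=3 ship[0->1]=2 prod=4 -> inv=[15 5 12 2]

15 5 12 2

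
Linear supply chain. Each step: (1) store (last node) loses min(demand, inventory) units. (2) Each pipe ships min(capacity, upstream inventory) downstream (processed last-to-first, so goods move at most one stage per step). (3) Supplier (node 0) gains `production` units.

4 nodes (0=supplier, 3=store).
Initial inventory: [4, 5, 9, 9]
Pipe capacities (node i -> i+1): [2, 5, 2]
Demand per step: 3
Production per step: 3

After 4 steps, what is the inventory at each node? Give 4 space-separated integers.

Step 1: demand=3,sold=3 ship[2->3]=2 ship[1->2]=5 ship[0->1]=2 prod=3 -> inv=[5 2 12 8]
Step 2: demand=3,sold=3 ship[2->3]=2 ship[1->2]=2 ship[0->1]=2 prod=3 -> inv=[6 2 12 7]
Step 3: demand=3,sold=3 ship[2->3]=2 ship[1->2]=2 ship[0->1]=2 prod=3 -> inv=[7 2 12 6]
Step 4: demand=3,sold=3 ship[2->3]=2 ship[1->2]=2 ship[0->1]=2 prod=3 -> inv=[8 2 12 5]

8 2 12 5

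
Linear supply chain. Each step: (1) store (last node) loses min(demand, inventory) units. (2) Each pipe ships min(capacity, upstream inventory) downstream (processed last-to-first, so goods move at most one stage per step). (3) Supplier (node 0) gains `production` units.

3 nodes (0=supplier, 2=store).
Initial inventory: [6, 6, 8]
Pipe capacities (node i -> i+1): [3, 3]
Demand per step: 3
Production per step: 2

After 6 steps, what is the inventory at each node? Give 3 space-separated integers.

Step 1: demand=3,sold=3 ship[1->2]=3 ship[0->1]=3 prod=2 -> inv=[5 6 8]
Step 2: demand=3,sold=3 ship[1->2]=3 ship[0->1]=3 prod=2 -> inv=[4 6 8]
Step 3: demand=3,sold=3 ship[1->2]=3 ship[0->1]=3 prod=2 -> inv=[3 6 8]
Step 4: demand=3,sold=3 ship[1->2]=3 ship[0->1]=3 prod=2 -> inv=[2 6 8]
Step 5: demand=3,sold=3 ship[1->2]=3 ship[0->1]=2 prod=2 -> inv=[2 5 8]
Step 6: demand=3,sold=3 ship[1->2]=3 ship[0->1]=2 prod=2 -> inv=[2 4 8]

2 4 8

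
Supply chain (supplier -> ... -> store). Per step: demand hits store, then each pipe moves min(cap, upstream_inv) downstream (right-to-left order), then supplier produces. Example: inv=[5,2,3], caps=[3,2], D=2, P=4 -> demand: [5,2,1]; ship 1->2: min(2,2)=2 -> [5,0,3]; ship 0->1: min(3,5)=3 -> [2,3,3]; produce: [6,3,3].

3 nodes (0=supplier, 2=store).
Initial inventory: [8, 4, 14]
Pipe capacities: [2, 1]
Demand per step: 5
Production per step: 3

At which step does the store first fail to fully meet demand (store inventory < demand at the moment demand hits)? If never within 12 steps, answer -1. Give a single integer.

Step 1: demand=5,sold=5 ship[1->2]=1 ship[0->1]=2 prod=3 -> [9 5 10]
Step 2: demand=5,sold=5 ship[1->2]=1 ship[0->1]=2 prod=3 -> [10 6 6]
Step 3: demand=5,sold=5 ship[1->2]=1 ship[0->1]=2 prod=3 -> [11 7 2]
Step 4: demand=5,sold=2 ship[1->2]=1 ship[0->1]=2 prod=3 -> [12 8 1]
Step 5: demand=5,sold=1 ship[1->2]=1 ship[0->1]=2 prod=3 -> [13 9 1]
Step 6: demand=5,sold=1 ship[1->2]=1 ship[0->1]=2 prod=3 -> [14 10 1]
Step 7: demand=5,sold=1 ship[1->2]=1 ship[0->1]=2 prod=3 -> [15 11 1]
Step 8: demand=5,sold=1 ship[1->2]=1 ship[0->1]=2 prod=3 -> [16 12 1]
Step 9: demand=5,sold=1 ship[1->2]=1 ship[0->1]=2 prod=3 -> [17 13 1]
Step 10: demand=5,sold=1 ship[1->2]=1 ship[0->1]=2 prod=3 -> [18 14 1]
Step 11: demand=5,sold=1 ship[1->2]=1 ship[0->1]=2 prod=3 -> [19 15 1]
Step 12: demand=5,sold=1 ship[1->2]=1 ship[0->1]=2 prod=3 -> [20 16 1]
First stockout at step 4

4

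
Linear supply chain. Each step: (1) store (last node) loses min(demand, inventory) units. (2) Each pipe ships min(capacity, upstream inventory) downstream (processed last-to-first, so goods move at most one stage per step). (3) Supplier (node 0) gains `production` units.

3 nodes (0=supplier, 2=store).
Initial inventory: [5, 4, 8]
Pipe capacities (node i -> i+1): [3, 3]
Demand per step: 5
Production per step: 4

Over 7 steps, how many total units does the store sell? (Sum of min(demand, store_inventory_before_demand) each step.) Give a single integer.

Step 1: sold=5 (running total=5) -> [6 4 6]
Step 2: sold=5 (running total=10) -> [7 4 4]
Step 3: sold=4 (running total=14) -> [8 4 3]
Step 4: sold=3 (running total=17) -> [9 4 3]
Step 5: sold=3 (running total=20) -> [10 4 3]
Step 6: sold=3 (running total=23) -> [11 4 3]
Step 7: sold=3 (running total=26) -> [12 4 3]

Answer: 26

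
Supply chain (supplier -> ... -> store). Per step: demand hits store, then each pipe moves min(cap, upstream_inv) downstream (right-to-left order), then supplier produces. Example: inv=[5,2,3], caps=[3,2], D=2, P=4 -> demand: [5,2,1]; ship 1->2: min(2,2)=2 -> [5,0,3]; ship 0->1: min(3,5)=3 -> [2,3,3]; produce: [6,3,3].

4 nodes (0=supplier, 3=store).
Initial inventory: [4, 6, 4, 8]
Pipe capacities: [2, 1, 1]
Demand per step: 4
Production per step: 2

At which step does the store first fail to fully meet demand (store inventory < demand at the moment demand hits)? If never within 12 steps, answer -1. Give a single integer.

Step 1: demand=4,sold=4 ship[2->3]=1 ship[1->2]=1 ship[0->1]=2 prod=2 -> [4 7 4 5]
Step 2: demand=4,sold=4 ship[2->3]=1 ship[1->2]=1 ship[0->1]=2 prod=2 -> [4 8 4 2]
Step 3: demand=4,sold=2 ship[2->3]=1 ship[1->2]=1 ship[0->1]=2 prod=2 -> [4 9 4 1]
Step 4: demand=4,sold=1 ship[2->3]=1 ship[1->2]=1 ship[0->1]=2 prod=2 -> [4 10 4 1]
Step 5: demand=4,sold=1 ship[2->3]=1 ship[1->2]=1 ship[0->1]=2 prod=2 -> [4 11 4 1]
Step 6: demand=4,sold=1 ship[2->3]=1 ship[1->2]=1 ship[0->1]=2 prod=2 -> [4 12 4 1]
Step 7: demand=4,sold=1 ship[2->3]=1 ship[1->2]=1 ship[0->1]=2 prod=2 -> [4 13 4 1]
Step 8: demand=4,sold=1 ship[2->3]=1 ship[1->2]=1 ship[0->1]=2 prod=2 -> [4 14 4 1]
Step 9: demand=4,sold=1 ship[2->3]=1 ship[1->2]=1 ship[0->1]=2 prod=2 -> [4 15 4 1]
Step 10: demand=4,sold=1 ship[2->3]=1 ship[1->2]=1 ship[0->1]=2 prod=2 -> [4 16 4 1]
Step 11: demand=4,sold=1 ship[2->3]=1 ship[1->2]=1 ship[0->1]=2 prod=2 -> [4 17 4 1]
Step 12: demand=4,sold=1 ship[2->3]=1 ship[1->2]=1 ship[0->1]=2 prod=2 -> [4 18 4 1]
First stockout at step 3

3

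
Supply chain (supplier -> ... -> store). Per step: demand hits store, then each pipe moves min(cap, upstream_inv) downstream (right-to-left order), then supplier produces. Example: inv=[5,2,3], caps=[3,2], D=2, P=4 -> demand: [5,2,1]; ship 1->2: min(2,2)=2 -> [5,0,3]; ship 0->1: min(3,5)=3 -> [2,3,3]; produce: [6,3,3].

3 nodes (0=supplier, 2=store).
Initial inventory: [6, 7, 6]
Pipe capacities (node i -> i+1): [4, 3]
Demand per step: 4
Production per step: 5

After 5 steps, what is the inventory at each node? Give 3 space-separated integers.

Step 1: demand=4,sold=4 ship[1->2]=3 ship[0->1]=4 prod=5 -> inv=[7 8 5]
Step 2: demand=4,sold=4 ship[1->2]=3 ship[0->1]=4 prod=5 -> inv=[8 9 4]
Step 3: demand=4,sold=4 ship[1->2]=3 ship[0->1]=4 prod=5 -> inv=[9 10 3]
Step 4: demand=4,sold=3 ship[1->2]=3 ship[0->1]=4 prod=5 -> inv=[10 11 3]
Step 5: demand=4,sold=3 ship[1->2]=3 ship[0->1]=4 prod=5 -> inv=[11 12 3]

11 12 3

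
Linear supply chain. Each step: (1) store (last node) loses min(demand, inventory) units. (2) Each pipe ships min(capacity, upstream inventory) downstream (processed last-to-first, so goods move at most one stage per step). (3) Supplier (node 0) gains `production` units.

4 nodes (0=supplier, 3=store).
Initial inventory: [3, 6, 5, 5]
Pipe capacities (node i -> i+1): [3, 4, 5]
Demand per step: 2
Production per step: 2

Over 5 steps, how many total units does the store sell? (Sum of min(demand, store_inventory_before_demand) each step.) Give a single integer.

Step 1: sold=2 (running total=2) -> [2 5 4 8]
Step 2: sold=2 (running total=4) -> [2 3 4 10]
Step 3: sold=2 (running total=6) -> [2 2 3 12]
Step 4: sold=2 (running total=8) -> [2 2 2 13]
Step 5: sold=2 (running total=10) -> [2 2 2 13]

Answer: 10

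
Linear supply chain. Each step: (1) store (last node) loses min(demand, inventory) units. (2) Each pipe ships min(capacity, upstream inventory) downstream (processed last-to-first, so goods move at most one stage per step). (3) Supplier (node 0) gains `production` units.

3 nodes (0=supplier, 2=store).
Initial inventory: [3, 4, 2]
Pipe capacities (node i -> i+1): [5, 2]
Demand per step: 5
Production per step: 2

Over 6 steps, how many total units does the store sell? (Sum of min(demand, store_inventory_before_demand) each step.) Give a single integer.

Step 1: sold=2 (running total=2) -> [2 5 2]
Step 2: sold=2 (running total=4) -> [2 5 2]
Step 3: sold=2 (running total=6) -> [2 5 2]
Step 4: sold=2 (running total=8) -> [2 5 2]
Step 5: sold=2 (running total=10) -> [2 5 2]
Step 6: sold=2 (running total=12) -> [2 5 2]

Answer: 12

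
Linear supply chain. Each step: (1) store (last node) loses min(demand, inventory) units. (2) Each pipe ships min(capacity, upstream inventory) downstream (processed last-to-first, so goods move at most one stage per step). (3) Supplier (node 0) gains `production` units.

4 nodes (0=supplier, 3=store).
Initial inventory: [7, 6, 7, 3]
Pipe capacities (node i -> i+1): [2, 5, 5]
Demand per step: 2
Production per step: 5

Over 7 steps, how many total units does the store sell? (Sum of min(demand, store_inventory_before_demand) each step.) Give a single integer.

Answer: 14

Derivation:
Step 1: sold=2 (running total=2) -> [10 3 7 6]
Step 2: sold=2 (running total=4) -> [13 2 5 9]
Step 3: sold=2 (running total=6) -> [16 2 2 12]
Step 4: sold=2 (running total=8) -> [19 2 2 12]
Step 5: sold=2 (running total=10) -> [22 2 2 12]
Step 6: sold=2 (running total=12) -> [25 2 2 12]
Step 7: sold=2 (running total=14) -> [28 2 2 12]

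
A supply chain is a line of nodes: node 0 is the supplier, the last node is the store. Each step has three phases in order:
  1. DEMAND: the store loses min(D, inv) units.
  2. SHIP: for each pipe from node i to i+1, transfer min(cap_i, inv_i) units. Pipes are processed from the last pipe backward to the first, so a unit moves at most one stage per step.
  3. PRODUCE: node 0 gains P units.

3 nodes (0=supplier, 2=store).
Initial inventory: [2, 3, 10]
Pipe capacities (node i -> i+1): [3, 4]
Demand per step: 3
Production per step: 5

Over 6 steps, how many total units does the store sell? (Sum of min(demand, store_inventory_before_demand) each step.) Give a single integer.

Answer: 18

Derivation:
Step 1: sold=3 (running total=3) -> [5 2 10]
Step 2: sold=3 (running total=6) -> [7 3 9]
Step 3: sold=3 (running total=9) -> [9 3 9]
Step 4: sold=3 (running total=12) -> [11 3 9]
Step 5: sold=3 (running total=15) -> [13 3 9]
Step 6: sold=3 (running total=18) -> [15 3 9]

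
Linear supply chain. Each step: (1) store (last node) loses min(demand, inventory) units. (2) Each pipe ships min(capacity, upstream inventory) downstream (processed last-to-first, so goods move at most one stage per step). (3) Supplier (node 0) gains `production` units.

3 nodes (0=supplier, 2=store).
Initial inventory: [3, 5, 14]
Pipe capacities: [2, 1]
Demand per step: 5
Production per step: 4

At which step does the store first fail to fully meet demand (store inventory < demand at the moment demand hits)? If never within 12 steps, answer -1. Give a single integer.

Step 1: demand=5,sold=5 ship[1->2]=1 ship[0->1]=2 prod=4 -> [5 6 10]
Step 2: demand=5,sold=5 ship[1->2]=1 ship[0->1]=2 prod=4 -> [7 7 6]
Step 3: demand=5,sold=5 ship[1->2]=1 ship[0->1]=2 prod=4 -> [9 8 2]
Step 4: demand=5,sold=2 ship[1->2]=1 ship[0->1]=2 prod=4 -> [11 9 1]
Step 5: demand=5,sold=1 ship[1->2]=1 ship[0->1]=2 prod=4 -> [13 10 1]
Step 6: demand=5,sold=1 ship[1->2]=1 ship[0->1]=2 prod=4 -> [15 11 1]
Step 7: demand=5,sold=1 ship[1->2]=1 ship[0->1]=2 prod=4 -> [17 12 1]
Step 8: demand=5,sold=1 ship[1->2]=1 ship[0->1]=2 prod=4 -> [19 13 1]
Step 9: demand=5,sold=1 ship[1->2]=1 ship[0->1]=2 prod=4 -> [21 14 1]
Step 10: demand=5,sold=1 ship[1->2]=1 ship[0->1]=2 prod=4 -> [23 15 1]
Step 11: demand=5,sold=1 ship[1->2]=1 ship[0->1]=2 prod=4 -> [25 16 1]
Step 12: demand=5,sold=1 ship[1->2]=1 ship[0->1]=2 prod=4 -> [27 17 1]
First stockout at step 4

4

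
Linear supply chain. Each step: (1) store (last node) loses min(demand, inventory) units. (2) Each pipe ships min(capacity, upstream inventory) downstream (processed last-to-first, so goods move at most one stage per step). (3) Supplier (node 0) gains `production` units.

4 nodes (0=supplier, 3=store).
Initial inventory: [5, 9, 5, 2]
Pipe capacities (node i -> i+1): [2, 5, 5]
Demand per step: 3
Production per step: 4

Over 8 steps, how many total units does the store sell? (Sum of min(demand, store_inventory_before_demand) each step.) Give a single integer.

Answer: 23

Derivation:
Step 1: sold=2 (running total=2) -> [7 6 5 5]
Step 2: sold=3 (running total=5) -> [9 3 5 7]
Step 3: sold=3 (running total=8) -> [11 2 3 9]
Step 4: sold=3 (running total=11) -> [13 2 2 9]
Step 5: sold=3 (running total=14) -> [15 2 2 8]
Step 6: sold=3 (running total=17) -> [17 2 2 7]
Step 7: sold=3 (running total=20) -> [19 2 2 6]
Step 8: sold=3 (running total=23) -> [21 2 2 5]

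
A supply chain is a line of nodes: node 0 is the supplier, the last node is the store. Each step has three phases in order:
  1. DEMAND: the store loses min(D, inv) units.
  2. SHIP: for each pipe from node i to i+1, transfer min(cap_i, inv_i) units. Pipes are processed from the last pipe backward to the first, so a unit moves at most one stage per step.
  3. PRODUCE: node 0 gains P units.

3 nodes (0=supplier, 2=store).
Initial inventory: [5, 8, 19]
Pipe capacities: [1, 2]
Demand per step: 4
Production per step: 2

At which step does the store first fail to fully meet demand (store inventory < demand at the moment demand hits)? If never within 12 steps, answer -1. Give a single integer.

Step 1: demand=4,sold=4 ship[1->2]=2 ship[0->1]=1 prod=2 -> [6 7 17]
Step 2: demand=4,sold=4 ship[1->2]=2 ship[0->1]=1 prod=2 -> [7 6 15]
Step 3: demand=4,sold=4 ship[1->2]=2 ship[0->1]=1 prod=2 -> [8 5 13]
Step 4: demand=4,sold=4 ship[1->2]=2 ship[0->1]=1 prod=2 -> [9 4 11]
Step 5: demand=4,sold=4 ship[1->2]=2 ship[0->1]=1 prod=2 -> [10 3 9]
Step 6: demand=4,sold=4 ship[1->2]=2 ship[0->1]=1 prod=2 -> [11 2 7]
Step 7: demand=4,sold=4 ship[1->2]=2 ship[0->1]=1 prod=2 -> [12 1 5]
Step 8: demand=4,sold=4 ship[1->2]=1 ship[0->1]=1 prod=2 -> [13 1 2]
Step 9: demand=4,sold=2 ship[1->2]=1 ship[0->1]=1 prod=2 -> [14 1 1]
Step 10: demand=4,sold=1 ship[1->2]=1 ship[0->1]=1 prod=2 -> [15 1 1]
Step 11: demand=4,sold=1 ship[1->2]=1 ship[0->1]=1 prod=2 -> [16 1 1]
Step 12: demand=4,sold=1 ship[1->2]=1 ship[0->1]=1 prod=2 -> [17 1 1]
First stockout at step 9

9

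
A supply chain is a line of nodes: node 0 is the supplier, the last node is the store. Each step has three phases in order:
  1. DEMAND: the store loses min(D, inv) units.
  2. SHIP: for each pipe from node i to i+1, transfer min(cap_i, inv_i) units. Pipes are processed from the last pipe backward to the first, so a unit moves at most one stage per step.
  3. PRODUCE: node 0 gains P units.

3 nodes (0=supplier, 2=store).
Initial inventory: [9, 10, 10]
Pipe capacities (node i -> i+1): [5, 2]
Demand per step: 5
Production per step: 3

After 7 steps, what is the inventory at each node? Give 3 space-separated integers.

Step 1: demand=5,sold=5 ship[1->2]=2 ship[0->1]=5 prod=3 -> inv=[7 13 7]
Step 2: demand=5,sold=5 ship[1->2]=2 ship[0->1]=5 prod=3 -> inv=[5 16 4]
Step 3: demand=5,sold=4 ship[1->2]=2 ship[0->1]=5 prod=3 -> inv=[3 19 2]
Step 4: demand=5,sold=2 ship[1->2]=2 ship[0->1]=3 prod=3 -> inv=[3 20 2]
Step 5: demand=5,sold=2 ship[1->2]=2 ship[0->1]=3 prod=3 -> inv=[3 21 2]
Step 6: demand=5,sold=2 ship[1->2]=2 ship[0->1]=3 prod=3 -> inv=[3 22 2]
Step 7: demand=5,sold=2 ship[1->2]=2 ship[0->1]=3 prod=3 -> inv=[3 23 2]

3 23 2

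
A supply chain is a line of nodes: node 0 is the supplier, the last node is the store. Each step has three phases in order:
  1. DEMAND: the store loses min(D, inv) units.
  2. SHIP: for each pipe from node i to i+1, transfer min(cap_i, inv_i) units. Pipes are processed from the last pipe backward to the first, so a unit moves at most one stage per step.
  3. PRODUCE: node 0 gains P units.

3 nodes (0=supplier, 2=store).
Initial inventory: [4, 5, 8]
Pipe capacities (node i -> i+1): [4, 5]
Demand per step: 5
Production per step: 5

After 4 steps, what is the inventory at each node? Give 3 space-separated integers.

Step 1: demand=5,sold=5 ship[1->2]=5 ship[0->1]=4 prod=5 -> inv=[5 4 8]
Step 2: demand=5,sold=5 ship[1->2]=4 ship[0->1]=4 prod=5 -> inv=[6 4 7]
Step 3: demand=5,sold=5 ship[1->2]=4 ship[0->1]=4 prod=5 -> inv=[7 4 6]
Step 4: demand=5,sold=5 ship[1->2]=4 ship[0->1]=4 prod=5 -> inv=[8 4 5]

8 4 5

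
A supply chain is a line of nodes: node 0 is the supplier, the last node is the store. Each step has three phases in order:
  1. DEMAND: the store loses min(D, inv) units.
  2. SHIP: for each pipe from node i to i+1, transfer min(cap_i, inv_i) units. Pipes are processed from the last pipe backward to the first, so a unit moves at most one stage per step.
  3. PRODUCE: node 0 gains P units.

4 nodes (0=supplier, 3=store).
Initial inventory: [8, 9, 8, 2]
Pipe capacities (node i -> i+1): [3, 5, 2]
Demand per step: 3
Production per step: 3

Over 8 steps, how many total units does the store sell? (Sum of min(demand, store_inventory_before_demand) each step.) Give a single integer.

Answer: 16

Derivation:
Step 1: sold=2 (running total=2) -> [8 7 11 2]
Step 2: sold=2 (running total=4) -> [8 5 14 2]
Step 3: sold=2 (running total=6) -> [8 3 17 2]
Step 4: sold=2 (running total=8) -> [8 3 18 2]
Step 5: sold=2 (running total=10) -> [8 3 19 2]
Step 6: sold=2 (running total=12) -> [8 3 20 2]
Step 7: sold=2 (running total=14) -> [8 3 21 2]
Step 8: sold=2 (running total=16) -> [8 3 22 2]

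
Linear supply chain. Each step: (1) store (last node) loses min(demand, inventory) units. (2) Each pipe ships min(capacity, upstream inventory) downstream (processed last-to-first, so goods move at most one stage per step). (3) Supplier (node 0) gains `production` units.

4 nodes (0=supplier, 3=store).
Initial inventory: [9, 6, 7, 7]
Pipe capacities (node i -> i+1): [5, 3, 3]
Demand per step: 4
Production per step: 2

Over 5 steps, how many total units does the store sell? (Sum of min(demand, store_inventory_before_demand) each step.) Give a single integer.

Answer: 19

Derivation:
Step 1: sold=4 (running total=4) -> [6 8 7 6]
Step 2: sold=4 (running total=8) -> [3 10 7 5]
Step 3: sold=4 (running total=12) -> [2 10 7 4]
Step 4: sold=4 (running total=16) -> [2 9 7 3]
Step 5: sold=3 (running total=19) -> [2 8 7 3]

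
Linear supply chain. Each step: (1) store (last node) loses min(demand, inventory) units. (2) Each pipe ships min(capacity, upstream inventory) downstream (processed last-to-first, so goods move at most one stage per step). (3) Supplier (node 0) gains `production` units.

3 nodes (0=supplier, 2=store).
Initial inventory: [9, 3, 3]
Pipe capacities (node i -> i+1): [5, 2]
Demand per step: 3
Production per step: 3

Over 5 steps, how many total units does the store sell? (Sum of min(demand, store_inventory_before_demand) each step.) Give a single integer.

Answer: 11

Derivation:
Step 1: sold=3 (running total=3) -> [7 6 2]
Step 2: sold=2 (running total=5) -> [5 9 2]
Step 3: sold=2 (running total=7) -> [3 12 2]
Step 4: sold=2 (running total=9) -> [3 13 2]
Step 5: sold=2 (running total=11) -> [3 14 2]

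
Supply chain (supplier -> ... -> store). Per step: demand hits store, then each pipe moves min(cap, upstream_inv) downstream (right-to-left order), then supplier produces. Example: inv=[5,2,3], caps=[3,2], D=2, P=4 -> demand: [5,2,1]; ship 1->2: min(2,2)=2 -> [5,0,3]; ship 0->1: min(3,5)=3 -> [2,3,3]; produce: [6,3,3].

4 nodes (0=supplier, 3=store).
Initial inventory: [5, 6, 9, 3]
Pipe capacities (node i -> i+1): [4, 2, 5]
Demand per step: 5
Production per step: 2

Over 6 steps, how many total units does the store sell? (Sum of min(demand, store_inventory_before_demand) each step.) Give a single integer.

Answer: 20

Derivation:
Step 1: sold=3 (running total=3) -> [3 8 6 5]
Step 2: sold=5 (running total=8) -> [2 9 3 5]
Step 3: sold=5 (running total=13) -> [2 9 2 3]
Step 4: sold=3 (running total=16) -> [2 9 2 2]
Step 5: sold=2 (running total=18) -> [2 9 2 2]
Step 6: sold=2 (running total=20) -> [2 9 2 2]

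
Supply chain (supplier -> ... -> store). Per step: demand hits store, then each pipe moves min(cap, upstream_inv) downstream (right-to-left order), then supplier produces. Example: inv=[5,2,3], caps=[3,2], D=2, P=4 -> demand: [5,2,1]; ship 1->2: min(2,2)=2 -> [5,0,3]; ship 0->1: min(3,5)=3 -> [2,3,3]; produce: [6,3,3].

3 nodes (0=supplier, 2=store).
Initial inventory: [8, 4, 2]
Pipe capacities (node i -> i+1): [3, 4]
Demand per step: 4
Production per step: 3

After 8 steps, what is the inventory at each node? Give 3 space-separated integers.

Step 1: demand=4,sold=2 ship[1->2]=4 ship[0->1]=3 prod=3 -> inv=[8 3 4]
Step 2: demand=4,sold=4 ship[1->2]=3 ship[0->1]=3 prod=3 -> inv=[8 3 3]
Step 3: demand=4,sold=3 ship[1->2]=3 ship[0->1]=3 prod=3 -> inv=[8 3 3]
Step 4: demand=4,sold=3 ship[1->2]=3 ship[0->1]=3 prod=3 -> inv=[8 3 3]
Step 5: demand=4,sold=3 ship[1->2]=3 ship[0->1]=3 prod=3 -> inv=[8 3 3]
Step 6: demand=4,sold=3 ship[1->2]=3 ship[0->1]=3 prod=3 -> inv=[8 3 3]
Step 7: demand=4,sold=3 ship[1->2]=3 ship[0->1]=3 prod=3 -> inv=[8 3 3]
Step 8: demand=4,sold=3 ship[1->2]=3 ship[0->1]=3 prod=3 -> inv=[8 3 3]

8 3 3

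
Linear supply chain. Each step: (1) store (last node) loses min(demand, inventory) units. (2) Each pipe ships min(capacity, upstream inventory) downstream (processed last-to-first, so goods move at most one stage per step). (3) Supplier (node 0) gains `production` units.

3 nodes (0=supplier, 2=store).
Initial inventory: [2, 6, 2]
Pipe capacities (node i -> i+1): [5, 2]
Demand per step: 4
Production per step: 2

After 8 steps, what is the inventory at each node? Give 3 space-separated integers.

Step 1: demand=4,sold=2 ship[1->2]=2 ship[0->1]=2 prod=2 -> inv=[2 6 2]
Step 2: demand=4,sold=2 ship[1->2]=2 ship[0->1]=2 prod=2 -> inv=[2 6 2]
Step 3: demand=4,sold=2 ship[1->2]=2 ship[0->1]=2 prod=2 -> inv=[2 6 2]
Step 4: demand=4,sold=2 ship[1->2]=2 ship[0->1]=2 prod=2 -> inv=[2 6 2]
Step 5: demand=4,sold=2 ship[1->2]=2 ship[0->1]=2 prod=2 -> inv=[2 6 2]
Step 6: demand=4,sold=2 ship[1->2]=2 ship[0->1]=2 prod=2 -> inv=[2 6 2]
Step 7: demand=4,sold=2 ship[1->2]=2 ship[0->1]=2 prod=2 -> inv=[2 6 2]
Step 8: demand=4,sold=2 ship[1->2]=2 ship[0->1]=2 prod=2 -> inv=[2 6 2]

2 6 2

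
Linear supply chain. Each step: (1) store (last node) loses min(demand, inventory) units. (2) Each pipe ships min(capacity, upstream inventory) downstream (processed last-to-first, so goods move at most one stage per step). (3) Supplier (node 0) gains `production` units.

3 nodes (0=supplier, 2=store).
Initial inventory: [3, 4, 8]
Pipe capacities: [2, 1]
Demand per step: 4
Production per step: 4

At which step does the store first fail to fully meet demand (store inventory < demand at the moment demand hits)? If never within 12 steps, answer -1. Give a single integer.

Step 1: demand=4,sold=4 ship[1->2]=1 ship[0->1]=2 prod=4 -> [5 5 5]
Step 2: demand=4,sold=4 ship[1->2]=1 ship[0->1]=2 prod=4 -> [7 6 2]
Step 3: demand=4,sold=2 ship[1->2]=1 ship[0->1]=2 prod=4 -> [9 7 1]
Step 4: demand=4,sold=1 ship[1->2]=1 ship[0->1]=2 prod=4 -> [11 8 1]
Step 5: demand=4,sold=1 ship[1->2]=1 ship[0->1]=2 prod=4 -> [13 9 1]
Step 6: demand=4,sold=1 ship[1->2]=1 ship[0->1]=2 prod=4 -> [15 10 1]
Step 7: demand=4,sold=1 ship[1->2]=1 ship[0->1]=2 prod=4 -> [17 11 1]
Step 8: demand=4,sold=1 ship[1->2]=1 ship[0->1]=2 prod=4 -> [19 12 1]
Step 9: demand=4,sold=1 ship[1->2]=1 ship[0->1]=2 prod=4 -> [21 13 1]
Step 10: demand=4,sold=1 ship[1->2]=1 ship[0->1]=2 prod=4 -> [23 14 1]
Step 11: demand=4,sold=1 ship[1->2]=1 ship[0->1]=2 prod=4 -> [25 15 1]
Step 12: demand=4,sold=1 ship[1->2]=1 ship[0->1]=2 prod=4 -> [27 16 1]
First stockout at step 3

3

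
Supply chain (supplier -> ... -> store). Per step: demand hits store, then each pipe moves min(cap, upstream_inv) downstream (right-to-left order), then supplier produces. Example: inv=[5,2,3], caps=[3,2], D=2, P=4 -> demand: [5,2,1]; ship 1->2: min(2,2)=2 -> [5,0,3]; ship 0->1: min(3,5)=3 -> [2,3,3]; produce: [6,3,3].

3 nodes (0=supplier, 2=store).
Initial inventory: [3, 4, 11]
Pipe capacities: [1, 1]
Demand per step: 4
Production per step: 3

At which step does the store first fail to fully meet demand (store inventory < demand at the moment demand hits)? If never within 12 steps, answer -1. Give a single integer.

Step 1: demand=4,sold=4 ship[1->2]=1 ship[0->1]=1 prod=3 -> [5 4 8]
Step 2: demand=4,sold=4 ship[1->2]=1 ship[0->1]=1 prod=3 -> [7 4 5]
Step 3: demand=4,sold=4 ship[1->2]=1 ship[0->1]=1 prod=3 -> [9 4 2]
Step 4: demand=4,sold=2 ship[1->2]=1 ship[0->1]=1 prod=3 -> [11 4 1]
Step 5: demand=4,sold=1 ship[1->2]=1 ship[0->1]=1 prod=3 -> [13 4 1]
Step 6: demand=4,sold=1 ship[1->2]=1 ship[0->1]=1 prod=3 -> [15 4 1]
Step 7: demand=4,sold=1 ship[1->2]=1 ship[0->1]=1 prod=3 -> [17 4 1]
Step 8: demand=4,sold=1 ship[1->2]=1 ship[0->1]=1 prod=3 -> [19 4 1]
Step 9: demand=4,sold=1 ship[1->2]=1 ship[0->1]=1 prod=3 -> [21 4 1]
Step 10: demand=4,sold=1 ship[1->2]=1 ship[0->1]=1 prod=3 -> [23 4 1]
Step 11: demand=4,sold=1 ship[1->2]=1 ship[0->1]=1 prod=3 -> [25 4 1]
Step 12: demand=4,sold=1 ship[1->2]=1 ship[0->1]=1 prod=3 -> [27 4 1]
First stockout at step 4

4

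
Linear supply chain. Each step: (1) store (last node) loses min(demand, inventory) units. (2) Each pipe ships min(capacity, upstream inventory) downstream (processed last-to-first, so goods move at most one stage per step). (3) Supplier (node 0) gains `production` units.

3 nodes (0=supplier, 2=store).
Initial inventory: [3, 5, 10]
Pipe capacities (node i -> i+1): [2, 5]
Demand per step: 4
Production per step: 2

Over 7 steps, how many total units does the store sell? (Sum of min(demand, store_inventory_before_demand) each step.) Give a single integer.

Answer: 25

Derivation:
Step 1: sold=4 (running total=4) -> [3 2 11]
Step 2: sold=4 (running total=8) -> [3 2 9]
Step 3: sold=4 (running total=12) -> [3 2 7]
Step 4: sold=4 (running total=16) -> [3 2 5]
Step 5: sold=4 (running total=20) -> [3 2 3]
Step 6: sold=3 (running total=23) -> [3 2 2]
Step 7: sold=2 (running total=25) -> [3 2 2]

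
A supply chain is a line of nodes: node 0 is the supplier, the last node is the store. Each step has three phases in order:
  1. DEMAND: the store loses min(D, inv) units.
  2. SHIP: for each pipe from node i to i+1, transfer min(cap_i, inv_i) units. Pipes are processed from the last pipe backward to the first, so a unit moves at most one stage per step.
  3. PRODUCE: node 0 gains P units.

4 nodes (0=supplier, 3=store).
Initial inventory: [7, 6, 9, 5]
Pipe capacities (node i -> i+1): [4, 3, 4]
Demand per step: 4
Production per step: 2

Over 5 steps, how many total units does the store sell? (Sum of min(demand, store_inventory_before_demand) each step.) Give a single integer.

Step 1: sold=4 (running total=4) -> [5 7 8 5]
Step 2: sold=4 (running total=8) -> [3 8 7 5]
Step 3: sold=4 (running total=12) -> [2 8 6 5]
Step 4: sold=4 (running total=16) -> [2 7 5 5]
Step 5: sold=4 (running total=20) -> [2 6 4 5]

Answer: 20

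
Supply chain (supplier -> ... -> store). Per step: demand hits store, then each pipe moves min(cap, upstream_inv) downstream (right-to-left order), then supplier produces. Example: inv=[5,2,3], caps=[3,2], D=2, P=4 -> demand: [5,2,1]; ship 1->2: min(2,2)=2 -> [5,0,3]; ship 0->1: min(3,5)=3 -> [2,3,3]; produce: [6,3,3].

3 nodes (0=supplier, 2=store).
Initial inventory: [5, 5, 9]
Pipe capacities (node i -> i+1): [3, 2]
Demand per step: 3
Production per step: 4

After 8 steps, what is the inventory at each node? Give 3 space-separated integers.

Step 1: demand=3,sold=3 ship[1->2]=2 ship[0->1]=3 prod=4 -> inv=[6 6 8]
Step 2: demand=3,sold=3 ship[1->2]=2 ship[0->1]=3 prod=4 -> inv=[7 7 7]
Step 3: demand=3,sold=3 ship[1->2]=2 ship[0->1]=3 prod=4 -> inv=[8 8 6]
Step 4: demand=3,sold=3 ship[1->2]=2 ship[0->1]=3 prod=4 -> inv=[9 9 5]
Step 5: demand=3,sold=3 ship[1->2]=2 ship[0->1]=3 prod=4 -> inv=[10 10 4]
Step 6: demand=3,sold=3 ship[1->2]=2 ship[0->1]=3 prod=4 -> inv=[11 11 3]
Step 7: demand=3,sold=3 ship[1->2]=2 ship[0->1]=3 prod=4 -> inv=[12 12 2]
Step 8: demand=3,sold=2 ship[1->2]=2 ship[0->1]=3 prod=4 -> inv=[13 13 2]

13 13 2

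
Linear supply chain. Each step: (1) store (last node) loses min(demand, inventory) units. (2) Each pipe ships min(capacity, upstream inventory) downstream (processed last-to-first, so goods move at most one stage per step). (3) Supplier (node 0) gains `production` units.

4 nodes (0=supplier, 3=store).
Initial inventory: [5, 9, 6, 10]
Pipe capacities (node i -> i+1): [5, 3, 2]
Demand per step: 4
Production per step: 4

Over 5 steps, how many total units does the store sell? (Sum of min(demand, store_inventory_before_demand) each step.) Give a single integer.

Step 1: sold=4 (running total=4) -> [4 11 7 8]
Step 2: sold=4 (running total=8) -> [4 12 8 6]
Step 3: sold=4 (running total=12) -> [4 13 9 4]
Step 4: sold=4 (running total=16) -> [4 14 10 2]
Step 5: sold=2 (running total=18) -> [4 15 11 2]

Answer: 18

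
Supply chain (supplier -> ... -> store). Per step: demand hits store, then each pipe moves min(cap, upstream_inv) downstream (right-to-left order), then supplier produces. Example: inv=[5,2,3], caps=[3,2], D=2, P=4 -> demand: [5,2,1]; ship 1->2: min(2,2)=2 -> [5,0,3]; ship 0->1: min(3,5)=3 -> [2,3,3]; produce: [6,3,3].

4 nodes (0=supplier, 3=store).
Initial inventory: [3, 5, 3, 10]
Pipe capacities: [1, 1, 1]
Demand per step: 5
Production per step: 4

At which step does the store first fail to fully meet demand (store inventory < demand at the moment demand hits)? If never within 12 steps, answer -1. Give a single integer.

Step 1: demand=5,sold=5 ship[2->3]=1 ship[1->2]=1 ship[0->1]=1 prod=4 -> [6 5 3 6]
Step 2: demand=5,sold=5 ship[2->3]=1 ship[1->2]=1 ship[0->1]=1 prod=4 -> [9 5 3 2]
Step 3: demand=5,sold=2 ship[2->3]=1 ship[1->2]=1 ship[0->1]=1 prod=4 -> [12 5 3 1]
Step 4: demand=5,sold=1 ship[2->3]=1 ship[1->2]=1 ship[0->1]=1 prod=4 -> [15 5 3 1]
Step 5: demand=5,sold=1 ship[2->3]=1 ship[1->2]=1 ship[0->1]=1 prod=4 -> [18 5 3 1]
Step 6: demand=5,sold=1 ship[2->3]=1 ship[1->2]=1 ship[0->1]=1 prod=4 -> [21 5 3 1]
Step 7: demand=5,sold=1 ship[2->3]=1 ship[1->2]=1 ship[0->1]=1 prod=4 -> [24 5 3 1]
Step 8: demand=5,sold=1 ship[2->3]=1 ship[1->2]=1 ship[0->1]=1 prod=4 -> [27 5 3 1]
Step 9: demand=5,sold=1 ship[2->3]=1 ship[1->2]=1 ship[0->1]=1 prod=4 -> [30 5 3 1]
Step 10: demand=5,sold=1 ship[2->3]=1 ship[1->2]=1 ship[0->1]=1 prod=4 -> [33 5 3 1]
Step 11: demand=5,sold=1 ship[2->3]=1 ship[1->2]=1 ship[0->1]=1 prod=4 -> [36 5 3 1]
Step 12: demand=5,sold=1 ship[2->3]=1 ship[1->2]=1 ship[0->1]=1 prod=4 -> [39 5 3 1]
First stockout at step 3

3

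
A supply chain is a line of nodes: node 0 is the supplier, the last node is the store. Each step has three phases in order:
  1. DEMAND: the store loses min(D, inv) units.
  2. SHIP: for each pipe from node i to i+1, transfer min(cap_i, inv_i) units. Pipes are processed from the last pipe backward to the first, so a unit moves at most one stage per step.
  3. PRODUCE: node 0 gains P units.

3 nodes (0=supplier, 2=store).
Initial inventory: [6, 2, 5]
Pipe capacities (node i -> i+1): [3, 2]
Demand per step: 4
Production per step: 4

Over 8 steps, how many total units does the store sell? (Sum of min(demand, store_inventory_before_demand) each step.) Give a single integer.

Answer: 19

Derivation:
Step 1: sold=4 (running total=4) -> [7 3 3]
Step 2: sold=3 (running total=7) -> [8 4 2]
Step 3: sold=2 (running total=9) -> [9 5 2]
Step 4: sold=2 (running total=11) -> [10 6 2]
Step 5: sold=2 (running total=13) -> [11 7 2]
Step 6: sold=2 (running total=15) -> [12 8 2]
Step 7: sold=2 (running total=17) -> [13 9 2]
Step 8: sold=2 (running total=19) -> [14 10 2]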